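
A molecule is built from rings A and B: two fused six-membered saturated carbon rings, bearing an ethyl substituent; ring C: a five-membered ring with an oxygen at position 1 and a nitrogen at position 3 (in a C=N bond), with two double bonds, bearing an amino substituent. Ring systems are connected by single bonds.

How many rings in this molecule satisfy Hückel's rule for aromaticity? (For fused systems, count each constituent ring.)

1

Ring A has only sp³ atoms, so it is not fully conjugated — not aromatic (cyclohexane ring).
Ring B has only sp³ atoms, so it is not fully conjugated — not aromatic (cyclohexane ring).
Ring C is planar and fully conjugated; 2 ring double bonds (4 π electrons) plus a heteroatom lone pair (2) give 6 π electrons. That satisfies 4n+2 with n=1, so ring C is aromatic (oxazole).
Aromatic: C. Total: 1.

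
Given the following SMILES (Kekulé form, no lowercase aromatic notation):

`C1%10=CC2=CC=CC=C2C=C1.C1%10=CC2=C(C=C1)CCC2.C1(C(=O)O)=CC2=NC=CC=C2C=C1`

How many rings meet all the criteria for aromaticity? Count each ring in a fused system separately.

5

The SMILES encodes two fused six-membered carbon rings, each with three alternating C=C double bonds; a six-membered carbon ring with three alternating C=C double bonds, fused to a saturated five-membered carbon ring; two fused six-membered rings, each with three alternating double bonds; one ring is all carbon and the other has one ring nitrogen.
The fused 6/6-membered bicyclic is a single π system with 10 sp² atoms and 10 π electrons from ring double bonds. 10 = 4(2)+2, so the system is aromatic and both rings count as aromatic (naphthalene).
The 6-membered ring has a continuous p-orbital overlap around the ring; 3 ring double bonds give 6 π electrons. 6 = 4(1)+2, so it is aromatic (benzene ring).
The 5-membered ring has three sp³ carbons, so it is not fully conjugated — not aromatic (cyclopentane ring).
The fused 6/6-membered bicyclic (with one nitrogen) is a single π system with 10 sp² atoms and 10 π electrons from ring double bonds. 10 = 4(2)+2, so the system is aromatic and both rings count as aromatic (quinoline).
5 of the 6 rings are aromatic. Total: 5.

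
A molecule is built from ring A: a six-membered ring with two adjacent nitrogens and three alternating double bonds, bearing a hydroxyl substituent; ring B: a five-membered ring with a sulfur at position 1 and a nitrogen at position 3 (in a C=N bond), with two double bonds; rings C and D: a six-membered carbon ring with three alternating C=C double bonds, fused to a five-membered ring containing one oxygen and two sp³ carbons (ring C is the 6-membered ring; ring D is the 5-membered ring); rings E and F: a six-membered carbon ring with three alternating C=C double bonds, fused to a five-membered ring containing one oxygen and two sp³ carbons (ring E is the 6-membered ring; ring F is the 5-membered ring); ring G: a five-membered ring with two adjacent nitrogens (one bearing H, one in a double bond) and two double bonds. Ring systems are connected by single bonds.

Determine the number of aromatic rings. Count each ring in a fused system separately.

Ring A is fully conjugated (every ring atom contributes a p orbital); 3 ring double bonds give 6 π electrons. 6 = 4(1)+2, so ring A is aromatic (pyridazine).
Ring B is fully conjugated (every ring atom contributes a p orbital); 2 ring double bonds (4 π electrons) plus a heteroatom lone pair (2) give 6 π electrons. Since 6 = 4n+2 (n=1), ring B is aromatic (thiazole).
Ring C has a continuous p-orbital overlap around the ring; 3 ring double bonds give 6 π electrons. Since 6 = 4n+2 (n=1), ring C is aromatic (benzene ring).
Ring D has two sp³ carbons, so it is not fully conjugated — not aromatic (oxolane ring).
Ring E is planar and fully conjugated; 3 ring double bonds give 6 π electrons. 6 = 4(1)+2, so ring E is aromatic (benzene ring).
Ring F has two sp³ carbons, so it is not fully conjugated — not aromatic (oxolane ring).
Ring G is fully conjugated (every ring atom contributes a p orbital); 2 ring double bonds (4 π electrons) plus a heteroatom lone pair (2) give 6 π electrons. Since 6 = 4n+2 (n=1), ring G is aromatic (pyrazole).
Aromatic: A, B, C, E, G. Total: 5.

5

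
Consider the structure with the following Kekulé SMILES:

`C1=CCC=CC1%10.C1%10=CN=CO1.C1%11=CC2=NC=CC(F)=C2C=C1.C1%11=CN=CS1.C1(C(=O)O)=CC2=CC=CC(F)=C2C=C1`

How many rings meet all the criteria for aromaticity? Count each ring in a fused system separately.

The SMILES encodes a six-membered carbon ring with two isolated C=C double bonds and two sp³ carbons; a five-membered ring with an oxygen at position 1 and a nitrogen at position 3 (in a C=N bond), with two double bonds; two fused six-membered rings, each with three alternating double bonds; one ring is all carbon and the other has one ring nitrogen; a five-membered ring with a sulfur at position 1 and a nitrogen at position 3 (in a C=N bond), with two double bonds; two fused six-membered carbon rings, each with three alternating C=C double bonds.
The 6-membered ring has two sp³ carbons, so it is not fully conjugated — not aromatic (1,4-cyclohexadiene).
The 5-membered ring with one oxygen and one =N– is fully conjugated (every ring atom contributes a p orbital); 2 ring double bonds (4 π electrons) plus a heteroatom lone pair (2) give 6 π electrons. 6 = 4(1)+2, so it is aromatic (oxazole).
The fused 6/6-membered bicyclic (with one nitrogen) is a single π system with 10 sp² atoms and 10 π electrons from ring double bonds. 10 = 4(2)+2, so the system is aromatic and both rings count as aromatic (quinoline).
The 5-membered ring with one sulfur and one =N– has a continuous p-orbital overlap around the ring; 2 ring double bonds (4 π electrons) plus a heteroatom lone pair (2) give 6 π electrons. 6 = 4(1)+2, so it is aromatic (thiazole).
The fused 6/6-membered bicyclic is a single π system with 10 sp² atoms and 10 π electrons from ring double bonds. 10 = 4(2)+2, so the system is aromatic and both rings count as aromatic (naphthalene).
6 of the 7 rings are aromatic. Total: 6.

6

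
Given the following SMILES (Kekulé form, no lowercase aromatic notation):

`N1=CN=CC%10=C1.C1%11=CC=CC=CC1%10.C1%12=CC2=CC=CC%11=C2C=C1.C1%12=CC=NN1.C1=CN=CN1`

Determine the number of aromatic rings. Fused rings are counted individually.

5

The SMILES encodes a six-membered ring with nitrogens at positions 1 and 3 and three alternating double bonds; a seven-membered carbon ring with three C=C double bonds and one sp³ carbon; two fused six-membered carbon rings, each with three alternating C=C double bonds; a five-membered ring with two adjacent nitrogens (one bearing H, one in a double bond) and two double bonds; a five-membered ring with nitrogens at positions 1 and 3 (one bearing H, one in a C=N bond) and two double bonds.
The 6-membered ring with two nitrogens (1,3) has a continuous p-orbital overlap around the ring; 3 ring double bonds give 6 π electrons. 6 = 4(1)+2, so it is aromatic (pyrimidine).
The 7-membered ring has one sp³ carbon, so it is not fully conjugated — not aromatic (cycloheptatriene).
The fused 6/6-membered bicyclic is a single π system with 10 sp² atoms and 10 π electrons from ring double bonds. 10 = 4(2)+2, so the system is aromatic and both rings count as aromatic (naphthalene).
The 5-membered ring with two adjacent nitrogens (one N–H, one =N–) is planar and fully conjugated; 2 ring double bonds (4 π electrons) plus a heteroatom lone pair (2) give 6 π electrons. That satisfies 4n+2 with n=1, so it is aromatic (pyrazole).
The 5-membered ring with two nitrogens (one N–H, one =N–) is fully conjugated (every ring atom contributes a p orbital); 2 ring double bonds (4 π electrons) plus a heteroatom lone pair (2) give 6 π electrons. Since 6 = 4n+2 (n=1), it is aromatic (imidazole).
5 of the 6 rings are aromatic. Total: 5.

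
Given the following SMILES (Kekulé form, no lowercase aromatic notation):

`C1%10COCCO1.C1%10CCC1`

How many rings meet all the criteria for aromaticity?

The SMILES encodes a six-membered saturated ring with oxygens at positions 1 and 4; a four-membered saturated carbon ring.
The 6-membered ring with two oxygens (1,4) has only sp³ atoms, so it is not fully conjugated — not aromatic (1,4-dioxane).
The 4-membered ring has only sp³ atoms, so it is not fully conjugated — not aromatic (cyclobutane).
None of the rings are aromatic. Total: 0.

0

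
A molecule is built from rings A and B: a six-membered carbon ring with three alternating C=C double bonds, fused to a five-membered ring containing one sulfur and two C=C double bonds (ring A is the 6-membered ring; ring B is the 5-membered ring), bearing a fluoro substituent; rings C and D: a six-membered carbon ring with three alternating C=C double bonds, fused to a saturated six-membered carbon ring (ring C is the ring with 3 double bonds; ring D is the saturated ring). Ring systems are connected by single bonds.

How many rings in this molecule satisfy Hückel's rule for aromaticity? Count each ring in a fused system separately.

3

Rings A and B form a fused bicyclic system (with one sulfur) with 9 sp² atoms and 10 π electrons from ring double bonds plus a heteroatom lone pair. 10 = 4(2)+2, so the system is aromatic and both rings count as aromatic (benzothiophene).
Ring C has a continuous p-orbital overlap around the ring; 3 ring double bonds give 6 π electrons. Since 6 = 4n+2 (n=1), ring C is aromatic (benzene ring).
Ring D has four sp³ carbons, so it is not fully conjugated — not aromatic (cyclohexane ring).
Aromatic: A, B, C. Total: 3.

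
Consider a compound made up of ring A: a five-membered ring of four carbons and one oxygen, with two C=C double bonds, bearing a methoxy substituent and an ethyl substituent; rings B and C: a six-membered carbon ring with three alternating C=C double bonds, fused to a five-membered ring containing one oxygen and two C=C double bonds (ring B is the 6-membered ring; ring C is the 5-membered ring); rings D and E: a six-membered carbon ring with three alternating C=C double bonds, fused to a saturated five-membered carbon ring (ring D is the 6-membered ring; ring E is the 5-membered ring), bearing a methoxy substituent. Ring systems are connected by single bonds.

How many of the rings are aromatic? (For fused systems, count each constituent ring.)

Ring A has a continuous p-orbital overlap around the ring; 2 ring double bonds (4 π electrons) plus a heteroatom lone pair (2) give 6 π electrons. That satisfies 4n+2 with n=1, so ring A is aromatic (furan).
Rings B and C form a fused bicyclic system (with one oxygen) with 9 sp² atoms and 10 π electrons from ring double bonds plus a heteroatom lone pair. 10 = 4(2)+2, so the system is aromatic and both rings count as aromatic (benzofuran).
Ring D is planar and fully conjugated; 3 ring double bonds give 6 π electrons. That satisfies 4n+2 with n=1, so ring D is aromatic (benzene ring).
Ring E has three sp³ carbons, so it is not fully conjugated — not aromatic (cyclopentane ring).
Aromatic: A, B, C, D. Total: 4.

4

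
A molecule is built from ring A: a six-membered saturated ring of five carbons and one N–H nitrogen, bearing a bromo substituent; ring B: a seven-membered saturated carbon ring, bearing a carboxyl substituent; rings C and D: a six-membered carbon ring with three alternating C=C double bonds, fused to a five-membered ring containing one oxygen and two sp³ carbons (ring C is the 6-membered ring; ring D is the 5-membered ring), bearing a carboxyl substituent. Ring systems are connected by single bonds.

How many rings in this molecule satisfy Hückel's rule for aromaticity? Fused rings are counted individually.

Ring A has only sp³ atoms, so it is not fully conjugated — not aromatic (piperidine).
Ring B has only sp³ atoms, so it is not fully conjugated — not aromatic (cycloheptane).
Ring C is planar and fully conjugated; 3 ring double bonds give 6 π electrons. That satisfies 4n+2 with n=1, so ring C is aromatic (benzene ring).
Ring D has two sp³ carbons, so it is not fully conjugated — not aromatic (oxolane ring).
Aromatic: C. Total: 1.

1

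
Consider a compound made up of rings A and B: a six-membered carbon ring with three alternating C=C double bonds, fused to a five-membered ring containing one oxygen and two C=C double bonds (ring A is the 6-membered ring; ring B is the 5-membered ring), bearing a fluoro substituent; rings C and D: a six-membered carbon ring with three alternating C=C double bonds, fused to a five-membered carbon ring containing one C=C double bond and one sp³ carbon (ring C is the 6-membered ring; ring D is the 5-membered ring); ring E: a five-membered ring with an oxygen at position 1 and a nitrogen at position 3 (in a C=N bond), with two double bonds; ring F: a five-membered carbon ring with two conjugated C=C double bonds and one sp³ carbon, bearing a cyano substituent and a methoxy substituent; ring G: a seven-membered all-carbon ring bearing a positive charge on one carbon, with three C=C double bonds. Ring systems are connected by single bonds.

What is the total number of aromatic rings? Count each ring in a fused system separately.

Rings A and B form a fused bicyclic system (with one oxygen) with 9 sp² atoms and 10 π electrons from ring double bonds plus a heteroatom lone pair. 10 = 4(2)+2, so the system is aromatic and both rings count as aromatic (benzofuran).
Ring C is planar and fully conjugated; 3 ring double bonds give 6 π electrons. Since 6 = 4n+2 (n=1), ring C is aromatic (benzene ring).
Ring D has one sp³ carbon, so it is not fully conjugated — not aromatic (cyclopentene ring).
Ring E is fully conjugated (every ring atom contributes a p orbital); 2 ring double bonds (4 π electrons) plus a heteroatom lone pair (2) give 6 π electrons. That satisfies 4n+2 with n=1, so ring E is aromatic (oxazole).
Ring F has one sp³ carbon, so it is not fully conjugated — not aromatic (cyclopentadiene).
Ring G has a continuous p-orbital overlap around the ring; 3 ring double bonds (6 π electrons) plus the carbocation's empty p orbital (0, but keeps the ring conjugated) give 6 π electrons. Since 6 = 4n+2 (n=1), ring G is aromatic (tropylium cation).
Aromatic: A, B, C, E, G. Total: 5.

5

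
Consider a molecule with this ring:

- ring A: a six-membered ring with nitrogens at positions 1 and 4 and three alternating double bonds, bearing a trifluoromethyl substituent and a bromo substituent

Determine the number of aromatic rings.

Ring A has a continuous p-orbital overlap around the ring; 3 ring double bonds give 6 π electrons. 6 = 4(1)+2, so ring A is aromatic (pyrazine).

1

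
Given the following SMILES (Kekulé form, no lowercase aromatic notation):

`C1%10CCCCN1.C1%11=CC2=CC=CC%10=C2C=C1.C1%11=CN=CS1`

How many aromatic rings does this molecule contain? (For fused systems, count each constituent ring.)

The SMILES encodes a six-membered saturated ring of five carbons and one N–H nitrogen; two fused six-membered carbon rings, each with three alternating C=C double bonds; a five-membered ring with a sulfur at position 1 and a nitrogen at position 3 (in a C=N bond), with two double bonds.
The 6-membered ring with one N–H has only sp³ atoms, so it is not fully conjugated — not aromatic (piperidine).
The fused 6/6-membered bicyclic is a single π system with 10 sp² atoms and 10 π electrons from ring double bonds. 10 = 4(2)+2, so the system is aromatic and both rings count as aromatic (naphthalene).
The 5-membered ring with one sulfur and one =N– is planar and fully conjugated; 2 ring double bonds (4 π electrons) plus a heteroatom lone pair (2) give 6 π electrons. 6 = 4(1)+2, so it is aromatic (thiazole).
3 of the 4 rings are aromatic. Total: 3.

3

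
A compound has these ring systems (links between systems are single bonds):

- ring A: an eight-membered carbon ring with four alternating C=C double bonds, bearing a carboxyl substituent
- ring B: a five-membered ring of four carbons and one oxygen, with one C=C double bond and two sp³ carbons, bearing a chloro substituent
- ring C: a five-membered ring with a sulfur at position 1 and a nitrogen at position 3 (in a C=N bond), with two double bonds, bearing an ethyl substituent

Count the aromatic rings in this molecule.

1

Ring A has only sp² ring atoms; a planar conformation would have a fully conjugated π system of 8 electrons. But 8 = 4(2), which is 4n not 4n+2, so ring A is not aromatic (cyclooctatetraene) — cyclooctatetraene distorts into a non-planar tub to avoid antiaromaticity.
Ring B has two sp³ carbons, so it is not fully conjugated — not aromatic (2,3-dihydrofuran).
Ring C is fully conjugated (every ring atom contributes a p orbital); 2 ring double bonds (4 π electrons) plus a heteroatom lone pair (2) give 6 π electrons. Since 6 = 4n+2 (n=1), ring C is aromatic (thiazole).
Aromatic: C. Total: 1.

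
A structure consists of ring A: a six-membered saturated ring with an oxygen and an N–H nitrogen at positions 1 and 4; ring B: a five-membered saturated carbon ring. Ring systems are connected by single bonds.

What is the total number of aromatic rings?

0

Ring A has only sp³ atoms, so it is not fully conjugated — not aromatic (morpholine).
Ring B has only sp³ atoms, so it is not fully conjugated — not aromatic (cyclopentane).
No ring is aromatic. Total: 0.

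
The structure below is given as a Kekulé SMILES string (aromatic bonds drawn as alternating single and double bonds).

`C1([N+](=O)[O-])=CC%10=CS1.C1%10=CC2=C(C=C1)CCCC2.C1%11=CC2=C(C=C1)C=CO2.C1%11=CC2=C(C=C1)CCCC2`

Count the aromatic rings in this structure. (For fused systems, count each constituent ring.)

5

The SMILES encodes a five-membered ring of four carbons and one sulfur, with two C=C double bonds; a six-membered carbon ring with three alternating C=C double bonds, fused to a saturated six-membered carbon ring; a six-membered carbon ring with three alternating C=C double bonds, fused to a five-membered ring containing one oxygen and two C=C double bonds; a six-membered carbon ring with three alternating C=C double bonds, fused to a saturated six-membered carbon ring.
The 5-membered ring with one sulfur has a continuous p-orbital overlap around the ring; 2 ring double bonds (4 π electrons) plus a heteroatom lone pair (2) give 6 π electrons. Since 6 = 4n+2 (n=1), it is aromatic (thiophene).
The 6-membered ring is planar and fully conjugated; 3 ring double bonds give 6 π electrons. That satisfies 4n+2 with n=1, so it is aromatic (benzene ring).
The second 6-membered ring has four sp³ carbons, so it is not fully conjugated — not aromatic (cyclohexane ring).
The fused 6/5-membered bicyclic (with one oxygen) is a single π system with 9 sp² atoms and 10 π electrons from ring double bonds plus a heteroatom lone pair. 10 = 4(2)+2, so the system is aromatic and both rings count as aromatic (benzofuran).
The third 6-membered ring is fully conjugated (every ring atom contributes a p orbital); 3 ring double bonds give 6 π electrons. That satisfies 4n+2 with n=1, so it is aromatic (benzene ring).
The fourth 6-membered ring has four sp³ carbons, so it is not fully conjugated — not aromatic (cyclohexane ring).
5 of the 7 rings are aromatic. Total: 5.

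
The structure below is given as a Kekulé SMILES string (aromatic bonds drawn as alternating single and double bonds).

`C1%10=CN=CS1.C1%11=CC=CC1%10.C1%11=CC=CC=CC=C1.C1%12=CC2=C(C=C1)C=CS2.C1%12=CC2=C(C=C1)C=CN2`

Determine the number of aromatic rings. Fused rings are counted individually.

The SMILES encodes a five-membered ring with a sulfur at position 1 and a nitrogen at position 3 (in a C=N bond), with two double bonds; a five-membered carbon ring with two conjugated C=C double bonds and one sp³ carbon; an eight-membered carbon ring with four alternating C=C double bonds; a six-membered carbon ring with three alternating C=C double bonds, fused to a five-membered ring containing one sulfur and two C=C double bonds; a six-membered carbon ring with three alternating C=C double bonds, fused to a five-membered ring containing one N–H nitrogen and two C=C double bonds.
The 5-membered ring with one sulfur and one =N– is planar and fully conjugated; 2 ring double bonds (4 π electrons) plus a heteroatom lone pair (2) give 6 π electrons. That satisfies 4n+2 with n=1, so it is aromatic (thiazole).
The 5-membered ring has one sp³ carbon, so it is not fully conjugated — not aromatic (cyclopentadiene).
The 8-membered ring has only sp² ring atoms; a planar conformation would have a fully conjugated π system of 8 electrons. But 8 = 4(2), which is 4n not 4n+2, so it is not aromatic (cyclooctatetraene) — cyclooctatetraene distorts into a non-planar tub to avoid antiaromaticity.
The fused 6/5-membered bicyclic (with one sulfur) is a single π system with 9 sp² atoms and 10 π electrons from ring double bonds plus a heteroatom lone pair. 10 = 4(2)+2, so the system is aromatic and both rings count as aromatic (benzothiophene).
The fused 6/5-membered bicyclic (with one N–H) is a single π system with 9 sp² atoms and 10 π electrons from ring double bonds plus a heteroatom lone pair. 10 = 4(2)+2, so the system is aromatic and both rings count as aromatic (indole).
5 of the 7 rings are aromatic. Total: 5.

5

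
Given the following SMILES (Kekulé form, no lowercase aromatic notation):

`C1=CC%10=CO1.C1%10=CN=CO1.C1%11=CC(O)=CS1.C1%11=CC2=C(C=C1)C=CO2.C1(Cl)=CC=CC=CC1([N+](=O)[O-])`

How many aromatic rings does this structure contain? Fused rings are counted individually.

The SMILES encodes a five-membered ring of four carbons and one oxygen, with two C=C double bonds; a five-membered ring with an oxygen at position 1 and a nitrogen at position 3 (in a C=N bond), with two double bonds; a five-membered ring of four carbons and one sulfur, with two C=C double bonds; a six-membered carbon ring with three alternating C=C double bonds, fused to a five-membered ring containing one oxygen and two C=C double bonds; a seven-membered carbon ring with three C=C double bonds and one sp³ carbon.
The 5-membered ring with one oxygen is fully conjugated (every ring atom contributes a p orbital); 2 ring double bonds (4 π electrons) plus a heteroatom lone pair (2) give 6 π electrons. 6 = 4(1)+2, so it is aromatic (furan).
The 5-membered ring with one oxygen and one =N– is planar and fully conjugated; 2 ring double bonds (4 π electrons) plus a heteroatom lone pair (2) give 6 π electrons. That satisfies 4n+2 with n=1, so it is aromatic (oxazole).
The 5-membered ring with one sulfur is planar and fully conjugated; 2 ring double bonds (4 π electrons) plus a heteroatom lone pair (2) give 6 π electrons. That satisfies 4n+2 with n=1, so it is aromatic (thiophene).
The fused 6/5-membered bicyclic (with one oxygen) is a single π system with 9 sp² atoms and 10 π electrons from ring double bonds plus a heteroatom lone pair. 10 = 4(2)+2, so the system is aromatic and both rings count as aromatic (benzofuran).
The 7-membered ring has one sp³ carbon, so it is not fully conjugated — not aromatic (cycloheptatriene).
5 of the 6 rings are aromatic. Total: 5.

5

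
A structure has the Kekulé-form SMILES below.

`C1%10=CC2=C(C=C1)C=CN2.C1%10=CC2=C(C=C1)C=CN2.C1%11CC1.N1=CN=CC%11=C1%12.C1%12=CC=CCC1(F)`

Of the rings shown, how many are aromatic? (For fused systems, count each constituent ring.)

5

The SMILES encodes a six-membered carbon ring with three alternating C=C double bonds, fused to a five-membered ring containing one N–H nitrogen and two C=C double bonds; a six-membered carbon ring with three alternating C=C double bonds, fused to a five-membered ring containing one N–H nitrogen and two C=C double bonds; a three-membered saturated carbon ring; a six-membered ring with nitrogens at positions 1 and 3 and three alternating double bonds; a six-membered carbon ring with two conjugated C=C double bonds and two sp³ carbons.
The fused 6/5-membered bicyclic (with one N–H) is a single π system with 9 sp² atoms and 10 π electrons from ring double bonds plus a heteroatom lone pair. 10 = 4(2)+2, so the system is aromatic and both rings count as aromatic (indole).
The fused 6/5-membered bicyclic (with one N–H) is a single π system with 9 sp² atoms and 10 π electrons from ring double bonds plus a heteroatom lone pair. 10 = 4(2)+2, so the system is aromatic and both rings count as aromatic (indole).
The 3-membered ring has only sp³ atoms, so it is not fully conjugated — not aromatic (cyclopropane).
The 6-membered ring with two nitrogens (1,3) is fully conjugated (every ring atom contributes a p orbital); 3 ring double bonds give 6 π electrons. Since 6 = 4n+2 (n=1), it is aromatic (pyrimidine).
The 6-membered ring has two sp³ carbons, so it is not fully conjugated — not aromatic (1,3-cyclohexadiene).
5 of the 7 rings are aromatic. Total: 5.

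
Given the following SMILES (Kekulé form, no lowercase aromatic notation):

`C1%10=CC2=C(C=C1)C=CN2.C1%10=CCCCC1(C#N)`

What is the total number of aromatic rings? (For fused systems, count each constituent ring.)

2

The SMILES encodes a six-membered carbon ring with three alternating C=C double bonds, fused to a five-membered ring containing one N–H nitrogen and two C=C double bonds; a six-membered carbon ring with one C=C double bond.
The fused 6/5-membered bicyclic (with one N–H) is a single π system with 9 sp² atoms and 10 π electrons from ring double bonds plus a heteroatom lone pair. 10 = 4(2)+2, so the system is aromatic and both rings count as aromatic (indole).
The 6-membered ring has four sp³ carbons, so it is not fully conjugated — not aromatic (cyclohexene).
2 of the 3 rings are aromatic. Total: 2.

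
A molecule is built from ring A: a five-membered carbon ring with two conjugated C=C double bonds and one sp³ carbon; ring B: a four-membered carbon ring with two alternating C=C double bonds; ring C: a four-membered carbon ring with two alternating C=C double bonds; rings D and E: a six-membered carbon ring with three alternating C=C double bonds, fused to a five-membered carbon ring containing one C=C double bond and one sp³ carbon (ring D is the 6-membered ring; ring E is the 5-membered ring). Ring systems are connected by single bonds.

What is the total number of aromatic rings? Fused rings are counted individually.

1

Ring A has one sp³ carbon, so it is not fully conjugated — not aromatic (cyclopentadiene).
Ring B has only sp² ring atoms; a planar conformation would have a fully conjugated π system of 4 electrons. But 4 = 4(1), which is 4n not 4n+2, so ring B is not aromatic (cyclobutadiene) — cyclobutadiene is antiaromatic and distorts to a rectangle.
Ring C has only sp² ring atoms; a planar conformation would have a fully conjugated π system of 4 electrons. But 4 = 4(1), which is 4n not 4n+2, so ring C is not aromatic (cyclobutadiene) — cyclobutadiene is antiaromatic and distorts to a rectangle.
Ring D is planar and fully conjugated; 3 ring double bonds give 6 π electrons. That satisfies 4n+2 with n=1, so ring D is aromatic (benzene ring).
Ring E has one sp³ carbon, so it is not fully conjugated — not aromatic (cyclopentene ring).
Aromatic: D. Total: 1.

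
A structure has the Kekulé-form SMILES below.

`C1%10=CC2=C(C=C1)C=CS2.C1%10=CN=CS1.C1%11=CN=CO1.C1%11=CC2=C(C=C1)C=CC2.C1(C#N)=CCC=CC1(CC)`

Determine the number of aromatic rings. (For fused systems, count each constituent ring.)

5

The SMILES encodes a six-membered carbon ring with three alternating C=C double bonds, fused to a five-membered ring containing one sulfur and two C=C double bonds; a five-membered ring with a sulfur at position 1 and a nitrogen at position 3 (in a C=N bond), with two double bonds; a five-membered ring with an oxygen at position 1 and a nitrogen at position 3 (in a C=N bond), with two double bonds; a six-membered carbon ring with three alternating C=C double bonds, fused to a five-membered carbon ring containing one C=C double bond and one sp³ carbon; a six-membered carbon ring with two isolated C=C double bonds and two sp³ carbons.
The fused 6/5-membered bicyclic (with one sulfur) is a single π system with 9 sp² atoms and 10 π electrons from ring double bonds plus a heteroatom lone pair. 10 = 4(2)+2, so the system is aromatic and both rings count as aromatic (benzothiophene).
The 5-membered ring with one sulfur and one =N– is planar and fully conjugated; 2 ring double bonds (4 π electrons) plus a heteroatom lone pair (2) give 6 π electrons. That satisfies 4n+2 with n=1, so it is aromatic (thiazole).
The 5-membered ring with one oxygen and one =N– has a continuous p-orbital overlap around the ring; 2 ring double bonds (4 π electrons) plus a heteroatom lone pair (2) give 6 π electrons. 6 = 4(1)+2, so it is aromatic (oxazole).
The 6-membered ring has a continuous p-orbital overlap around the ring; 3 ring double bonds give 6 π electrons. Since 6 = 4n+2 (n=1), it is aromatic (benzene ring).
The 5-membered ring has one sp³ carbon, so it is not fully conjugated — not aromatic (cyclopentene ring).
The second 6-membered ring has two sp³ carbons, so it is not fully conjugated — not aromatic (1,4-cyclohexadiene).
5 of the 7 rings are aromatic. Total: 5.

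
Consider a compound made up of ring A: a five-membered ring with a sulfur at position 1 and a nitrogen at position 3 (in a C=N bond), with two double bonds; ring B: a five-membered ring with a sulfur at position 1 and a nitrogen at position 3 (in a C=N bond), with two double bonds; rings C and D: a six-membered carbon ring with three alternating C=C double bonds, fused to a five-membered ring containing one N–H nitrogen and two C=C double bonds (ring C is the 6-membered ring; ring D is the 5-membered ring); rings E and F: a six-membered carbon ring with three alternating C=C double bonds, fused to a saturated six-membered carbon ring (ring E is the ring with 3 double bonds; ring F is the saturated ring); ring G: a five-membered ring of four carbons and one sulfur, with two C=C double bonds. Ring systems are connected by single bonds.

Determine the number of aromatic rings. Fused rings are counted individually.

6

Ring A has a continuous p-orbital overlap around the ring; 2 ring double bonds (4 π electrons) plus a heteroatom lone pair (2) give 6 π electrons. Since 6 = 4n+2 (n=1), ring A is aromatic (thiazole).
Ring B has a continuous p-orbital overlap around the ring; 2 ring double bonds (4 π electrons) plus a heteroatom lone pair (2) give 6 π electrons. 6 = 4(1)+2, so ring B is aromatic (thiazole).
Rings C and D form a fused bicyclic system (with one N–H) with 9 sp² atoms and 10 π electrons from ring double bonds plus a heteroatom lone pair. 10 = 4(2)+2, so the system is aromatic and both rings count as aromatic (indole).
Ring E is planar and fully conjugated; 3 ring double bonds give 6 π electrons. 6 = 4(1)+2, so ring E is aromatic (benzene ring).
Ring F has four sp³ carbons, so it is not fully conjugated — not aromatic (cyclohexane ring).
Ring G has a continuous p-orbital overlap around the ring; 2 ring double bonds (4 π electrons) plus a heteroatom lone pair (2) give 6 π electrons. 6 = 4(1)+2, so ring G is aromatic (thiophene).
Aromatic: A, B, C, D, E, G. Total: 6.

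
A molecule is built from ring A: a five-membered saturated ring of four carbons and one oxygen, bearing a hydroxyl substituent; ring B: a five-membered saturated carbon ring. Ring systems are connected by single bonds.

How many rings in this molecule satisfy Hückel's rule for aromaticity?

0

Ring A has only sp³ atoms, so it is not fully conjugated — not aromatic (tetrahydrofuran).
Ring B has only sp³ atoms, so it is not fully conjugated — not aromatic (cyclopentane).
No ring is aromatic. Total: 0.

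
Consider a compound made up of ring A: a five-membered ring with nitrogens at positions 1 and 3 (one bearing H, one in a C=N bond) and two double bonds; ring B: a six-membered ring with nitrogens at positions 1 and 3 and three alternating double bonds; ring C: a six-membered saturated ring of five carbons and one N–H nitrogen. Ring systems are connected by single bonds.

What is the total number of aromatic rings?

Ring A is planar and fully conjugated; 2 ring double bonds (4 π electrons) plus a heteroatom lone pair (2) give 6 π electrons. Since 6 = 4n+2 (n=1), ring A is aromatic (imidazole).
Ring B is planar and fully conjugated; 3 ring double bonds give 6 π electrons. That satisfies 4n+2 with n=1, so ring B is aromatic (pyrimidine).
Ring C has only sp³ atoms, so it is not fully conjugated — not aromatic (piperidine).
Aromatic: A, B. Total: 2.

2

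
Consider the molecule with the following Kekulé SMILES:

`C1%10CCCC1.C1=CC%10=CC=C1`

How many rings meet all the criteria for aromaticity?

The SMILES encodes a five-membered saturated carbon ring; a six-membered carbon ring with three alternating C=C double bonds.
The 5-membered ring has only sp³ atoms, so it is not fully conjugated — not aromatic (cyclopentane).
The 6-membered ring is planar and fully conjugated; 3 ring double bonds give 6 π electrons. That satisfies 4n+2 with n=1, so it is aromatic (benzene).
1 of the 2 rings is aromatic. Total: 1.

1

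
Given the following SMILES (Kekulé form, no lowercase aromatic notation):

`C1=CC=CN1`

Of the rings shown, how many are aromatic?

1

The SMILES encodes a five-membered ring of four carbons and one nitrogen bearing a hydrogen, with two C=C double bonds.
The 5-membered ring with one N–H is planar and fully conjugated; 2 ring double bonds (4 π electrons) plus a heteroatom lone pair (2) give 6 π electrons. 6 = 4(1)+2, so it is aromatic (pyrrole).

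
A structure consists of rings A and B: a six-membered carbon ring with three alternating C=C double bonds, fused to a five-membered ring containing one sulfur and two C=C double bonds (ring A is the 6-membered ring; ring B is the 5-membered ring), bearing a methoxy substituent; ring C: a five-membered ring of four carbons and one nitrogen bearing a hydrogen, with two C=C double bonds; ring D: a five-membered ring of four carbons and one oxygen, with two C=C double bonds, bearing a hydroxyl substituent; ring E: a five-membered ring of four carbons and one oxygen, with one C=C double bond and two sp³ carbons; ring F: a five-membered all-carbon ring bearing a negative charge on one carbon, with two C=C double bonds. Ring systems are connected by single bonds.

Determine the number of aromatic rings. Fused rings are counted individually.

5

Rings A and B form a fused bicyclic system (with one sulfur) with 9 sp² atoms and 10 π electrons from ring double bonds plus a heteroatom lone pair. 10 = 4(2)+2, so the system is aromatic and both rings count as aromatic (benzothiophene).
Ring C has a continuous p-orbital overlap around the ring; 2 ring double bonds (4 π electrons) plus a heteroatom lone pair (2) give 6 π electrons. That satisfies 4n+2 with n=1, so ring C is aromatic (pyrrole).
Ring D has a continuous p-orbital overlap around the ring; 2 ring double bonds (4 π electrons) plus a heteroatom lone pair (2) give 6 π electrons. That satisfies 4n+2 with n=1, so ring D is aromatic (furan).
Ring E has two sp³ carbons, so it is not fully conjugated — not aromatic (2,3-dihydrofuran).
Ring F has a continuous p-orbital overlap around the ring; 2 ring double bonds (4 π electrons) plus the carbanion lone pair (2) give 6 π electrons. That satisfies 4n+2 with n=1, so ring F is aromatic (cyclopentadienyl anion).
Aromatic: A, B, C, D, F. Total: 5.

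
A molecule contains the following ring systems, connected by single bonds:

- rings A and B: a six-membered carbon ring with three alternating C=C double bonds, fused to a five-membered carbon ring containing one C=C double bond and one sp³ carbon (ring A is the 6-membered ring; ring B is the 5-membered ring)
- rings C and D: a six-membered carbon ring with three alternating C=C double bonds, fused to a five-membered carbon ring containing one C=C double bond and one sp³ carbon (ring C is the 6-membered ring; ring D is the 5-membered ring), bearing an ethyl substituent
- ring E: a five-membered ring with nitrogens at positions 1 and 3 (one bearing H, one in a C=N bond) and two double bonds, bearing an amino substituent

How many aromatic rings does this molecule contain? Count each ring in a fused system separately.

Ring A has a continuous p-orbital overlap around the ring; 3 ring double bonds give 6 π electrons. That satisfies 4n+2 with n=1, so ring A is aromatic (benzene ring).
Ring B has one sp³ carbon, so it is not fully conjugated — not aromatic (cyclopentene ring).
Ring C is fully conjugated (every ring atom contributes a p orbital); 3 ring double bonds give 6 π electrons. Since 6 = 4n+2 (n=1), ring C is aromatic (benzene ring).
Ring D has one sp³ carbon, so it is not fully conjugated — not aromatic (cyclopentene ring).
Ring E is planar and fully conjugated; 2 ring double bonds (4 π electrons) plus a heteroatom lone pair (2) give 6 π electrons. 6 = 4(1)+2, so ring E is aromatic (imidazole).
Aromatic: A, C, E. Total: 3.

3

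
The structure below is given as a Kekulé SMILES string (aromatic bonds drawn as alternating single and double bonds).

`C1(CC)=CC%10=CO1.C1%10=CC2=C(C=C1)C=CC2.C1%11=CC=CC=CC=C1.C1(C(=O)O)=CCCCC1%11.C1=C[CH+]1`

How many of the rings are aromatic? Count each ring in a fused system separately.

The SMILES encodes a five-membered ring of four carbons and one oxygen, with two C=C double bonds; a six-membered carbon ring with three alternating C=C double bonds, fused to a five-membered carbon ring containing one C=C double bond and one sp³ carbon; an eight-membered carbon ring with four alternating C=C double bonds; a six-membered carbon ring with one C=C double bond; a three-membered all-carbon ring bearing a positive charge on one carbon, with one C=C double bond.
The 5-membered ring with one oxygen has a continuous p-orbital overlap around the ring; 2 ring double bonds (4 π electrons) plus a heteroatom lone pair (2) give 6 π electrons. Since 6 = 4n+2 (n=1), it is aromatic (furan).
The 6-membered ring is planar and fully conjugated; 3 ring double bonds give 6 π electrons. 6 = 4(1)+2, so it is aromatic (benzene ring).
The 5-membered ring has one sp³ carbon, so it is not fully conjugated — not aromatic (cyclopentene ring).
The 8-membered ring has only sp² ring atoms; a planar conformation would have a fully conjugated π system of 8 electrons. But 8 = 4(2), which is 4n not 4n+2, so it is not aromatic (cyclooctatetraene) — cyclooctatetraene distorts into a non-planar tub to avoid antiaromaticity.
The second 6-membered ring has four sp³ carbons, so it is not fully conjugated — not aromatic (cyclohexene).
The 3-membered ring has a continuous p-orbital overlap around the ring; 1 ring double bond (2 π electrons) plus the carbocation's empty p orbital (0, but keeps the ring conjugated) give 2 π electrons. That satisfies 4n+2 with n=0, so it is aromatic (cyclopropenyl cation).
3 of the 6 rings are aromatic. Total: 3.

3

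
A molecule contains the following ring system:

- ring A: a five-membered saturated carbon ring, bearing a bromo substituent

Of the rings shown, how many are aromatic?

Ring A has only sp³ atoms, so it is not fully conjugated — not aromatic (cyclopentane).

0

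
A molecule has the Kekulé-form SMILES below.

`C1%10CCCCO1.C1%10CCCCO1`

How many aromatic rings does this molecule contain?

The SMILES encodes a six-membered saturated ring of five carbons and one oxygen; a six-membered saturated ring of five carbons and one oxygen.
The 6-membered ring with one oxygen has only sp³ atoms, so it is not fully conjugated — not aromatic (tetrahydropyran).
The second 6-membered ring with one oxygen has only sp³ atoms, so it is not fully conjugated — not aromatic (tetrahydropyran).
None of the rings are aromatic. Total: 0.

0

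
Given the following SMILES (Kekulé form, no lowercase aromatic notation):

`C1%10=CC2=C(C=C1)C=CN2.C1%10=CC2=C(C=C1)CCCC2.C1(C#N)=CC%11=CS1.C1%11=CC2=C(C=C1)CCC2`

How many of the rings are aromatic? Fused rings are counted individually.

5

The SMILES encodes a six-membered carbon ring with three alternating C=C double bonds, fused to a five-membered ring containing one N–H nitrogen and two C=C double bonds; a six-membered carbon ring with three alternating C=C double bonds, fused to a saturated six-membered carbon ring; a five-membered ring of four carbons and one sulfur, with two C=C double bonds; a six-membered carbon ring with three alternating C=C double bonds, fused to a saturated five-membered carbon ring.
The fused 6/5-membered bicyclic (with one N–H) is a single π system with 9 sp² atoms and 10 π electrons from ring double bonds plus a heteroatom lone pair. 10 = 4(2)+2, so the system is aromatic and both rings count as aromatic (indole).
The 6-membered ring is planar and fully conjugated; 3 ring double bonds give 6 π electrons. 6 = 4(1)+2, so it is aromatic (benzene ring).
The second 6-membered ring has four sp³ carbons, so it is not fully conjugated — not aromatic (cyclohexane ring).
The 5-membered ring with one sulfur has a continuous p-orbital overlap around the ring; 2 ring double bonds (4 π electrons) plus a heteroatom lone pair (2) give 6 π electrons. 6 = 4(1)+2, so it is aromatic (thiophene).
The third 6-membered ring has a continuous p-orbital overlap around the ring; 3 ring double bonds give 6 π electrons. 6 = 4(1)+2, so it is aromatic (benzene ring).
The 5-membered ring has three sp³ carbons, so it is not fully conjugated — not aromatic (cyclopentane ring).
5 of the 7 rings are aromatic. Total: 5.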